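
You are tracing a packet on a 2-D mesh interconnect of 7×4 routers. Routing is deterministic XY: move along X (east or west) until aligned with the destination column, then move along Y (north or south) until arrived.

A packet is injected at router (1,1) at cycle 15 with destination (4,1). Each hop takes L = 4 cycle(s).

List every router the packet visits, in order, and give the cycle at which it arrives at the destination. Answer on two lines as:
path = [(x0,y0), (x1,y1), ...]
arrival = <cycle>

path = [(1,1), (2,1), (3,1), (4,1)]
arrival = 27

[0] x=1 y=1 t=15
[1] x=2 y=1 t=19 →E
[2] x=3 y=1 t=23 →E
[3] x=4 y=1 t=27 →E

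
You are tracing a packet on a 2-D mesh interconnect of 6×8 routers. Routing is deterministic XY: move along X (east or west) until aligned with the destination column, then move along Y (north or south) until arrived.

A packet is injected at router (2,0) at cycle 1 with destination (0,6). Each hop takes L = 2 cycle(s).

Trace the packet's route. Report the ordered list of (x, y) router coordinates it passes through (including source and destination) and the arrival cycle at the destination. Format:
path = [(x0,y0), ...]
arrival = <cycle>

hop 0: (2,0) @ cyc 1
hop 1: (1,0) @ cyc 3  [W]
hop 2: (0,0) @ cyc 5  [W]
hop 3: (0,1) @ cyc 7  [N]
hop 4: (0,2) @ cyc 9  [N]
hop 5: (0,3) @ cyc 11  [N]
hop 6: (0,4) @ cyc 13  [N]
hop 7: (0,5) @ cyc 15  [N]
hop 8: (0,6) @ cyc 17  [N]

path = [(2,0), (1,0), (0,0), (0,1), (0,2), (0,3), (0,4), (0,5), (0,6)]
arrival = 17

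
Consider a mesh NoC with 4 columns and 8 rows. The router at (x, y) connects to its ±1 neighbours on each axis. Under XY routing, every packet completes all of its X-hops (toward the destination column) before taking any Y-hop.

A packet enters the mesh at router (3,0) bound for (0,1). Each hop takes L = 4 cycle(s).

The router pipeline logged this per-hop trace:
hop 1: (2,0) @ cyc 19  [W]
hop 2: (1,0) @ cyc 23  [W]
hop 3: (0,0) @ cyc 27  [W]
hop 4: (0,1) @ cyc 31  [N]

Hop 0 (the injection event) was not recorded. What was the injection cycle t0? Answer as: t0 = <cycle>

The first recorded entry is hop 1 at cycle 19.
Subtract one hop: t0 = 19 − 4 = 15.

t0 = 15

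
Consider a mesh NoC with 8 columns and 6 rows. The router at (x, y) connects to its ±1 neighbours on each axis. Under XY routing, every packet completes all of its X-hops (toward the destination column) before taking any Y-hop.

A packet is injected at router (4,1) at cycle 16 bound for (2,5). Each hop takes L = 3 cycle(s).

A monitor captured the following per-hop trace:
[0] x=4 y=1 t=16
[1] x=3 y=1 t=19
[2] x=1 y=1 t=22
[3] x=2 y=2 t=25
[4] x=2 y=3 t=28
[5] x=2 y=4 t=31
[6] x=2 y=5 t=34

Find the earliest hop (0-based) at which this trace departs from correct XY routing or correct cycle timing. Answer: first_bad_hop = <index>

check 1→ d=(-1,0) cyc+3: ok
check 2→ d=(-2,0) cyc+3: BAD: non-unit step

first_bad_hop = 2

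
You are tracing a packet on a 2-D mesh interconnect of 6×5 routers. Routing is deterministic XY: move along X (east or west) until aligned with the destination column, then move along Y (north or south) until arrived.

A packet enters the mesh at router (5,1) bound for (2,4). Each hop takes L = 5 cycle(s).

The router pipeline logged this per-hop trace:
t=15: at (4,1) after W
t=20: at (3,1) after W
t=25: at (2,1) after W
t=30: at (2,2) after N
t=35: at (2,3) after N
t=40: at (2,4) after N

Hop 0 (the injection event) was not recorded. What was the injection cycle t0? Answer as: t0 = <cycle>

t0 = 10

The first recorded entry is hop 1 at cycle 15.
Therefore t0 = 15 − L = 10.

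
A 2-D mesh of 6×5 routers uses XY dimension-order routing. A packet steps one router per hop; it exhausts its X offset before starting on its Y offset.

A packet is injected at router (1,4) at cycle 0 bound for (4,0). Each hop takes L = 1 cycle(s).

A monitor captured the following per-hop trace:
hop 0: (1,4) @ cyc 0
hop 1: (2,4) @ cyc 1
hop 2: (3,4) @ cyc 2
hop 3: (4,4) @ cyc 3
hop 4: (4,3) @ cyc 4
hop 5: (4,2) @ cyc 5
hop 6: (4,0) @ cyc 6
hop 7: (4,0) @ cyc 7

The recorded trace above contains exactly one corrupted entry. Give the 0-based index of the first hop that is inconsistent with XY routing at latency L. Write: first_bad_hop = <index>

  1: Δx=+1 Δy=+0 Δt=1 [ok]
  2: Δx=+1 Δy=+0 Δt=1 [ok]
  3: Δx=+1 Δy=+0 Δt=1 [ok]
  4: Δx=+0 Δy=-1 Δt=1 [ok]
  5: Δx=+0 Δy=-1 Δt=1 [ok]
  6: Δx=+0 Δy=-2 Δt=1 [BAD: non-unit step]

first_bad_hop = 6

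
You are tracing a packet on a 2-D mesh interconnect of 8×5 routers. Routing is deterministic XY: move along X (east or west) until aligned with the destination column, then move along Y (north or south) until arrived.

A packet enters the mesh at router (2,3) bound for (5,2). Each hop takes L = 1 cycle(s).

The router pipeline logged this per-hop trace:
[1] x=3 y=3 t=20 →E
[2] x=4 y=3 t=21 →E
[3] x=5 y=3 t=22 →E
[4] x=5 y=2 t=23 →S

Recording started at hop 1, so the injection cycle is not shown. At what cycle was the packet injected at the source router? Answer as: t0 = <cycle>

t0 = 19

At hop 1 the cycle is 20; in general cyc_k = t0 + kL.
t0 = cyc[1] − L = 20 − 1 = 19.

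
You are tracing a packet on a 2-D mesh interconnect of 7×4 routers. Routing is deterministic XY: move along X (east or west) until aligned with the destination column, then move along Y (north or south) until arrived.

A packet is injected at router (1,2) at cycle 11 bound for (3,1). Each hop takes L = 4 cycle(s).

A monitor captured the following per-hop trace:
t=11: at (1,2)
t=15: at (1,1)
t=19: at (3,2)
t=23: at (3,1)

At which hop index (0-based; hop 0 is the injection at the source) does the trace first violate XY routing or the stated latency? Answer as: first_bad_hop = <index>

first_bad_hop = 1

hop 1: step (+0,-1), +4 cyc — BAD: Y-move but x=1≠3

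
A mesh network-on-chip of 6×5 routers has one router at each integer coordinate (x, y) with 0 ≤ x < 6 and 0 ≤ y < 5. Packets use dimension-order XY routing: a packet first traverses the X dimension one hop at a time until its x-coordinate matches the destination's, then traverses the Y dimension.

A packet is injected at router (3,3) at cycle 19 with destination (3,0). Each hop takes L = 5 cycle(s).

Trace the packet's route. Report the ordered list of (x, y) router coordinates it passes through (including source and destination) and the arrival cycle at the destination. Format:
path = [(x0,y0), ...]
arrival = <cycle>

  0. router=(3,3) cycle=19 (inject)
  1. router=(3,2) cycle=24 dir=S
  2. router=(3,1) cycle=29 dir=S
  3. router=(3,0) cycle=34 dir=S

path = [(3,3), (3,2), (3,1), (3,0)]
arrival = 34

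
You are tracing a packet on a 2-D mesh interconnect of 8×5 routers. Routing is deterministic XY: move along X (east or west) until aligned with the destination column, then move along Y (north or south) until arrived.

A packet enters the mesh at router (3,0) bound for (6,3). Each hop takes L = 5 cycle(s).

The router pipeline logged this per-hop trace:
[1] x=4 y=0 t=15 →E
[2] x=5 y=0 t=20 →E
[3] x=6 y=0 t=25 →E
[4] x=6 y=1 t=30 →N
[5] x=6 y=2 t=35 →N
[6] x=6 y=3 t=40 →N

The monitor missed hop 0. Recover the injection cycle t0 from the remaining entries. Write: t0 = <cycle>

cyc[1] = 15 and cyc[k] = t0 + k·L for every k.
Subtract one hop: t0 = 15 − 5 = 10.

t0 = 10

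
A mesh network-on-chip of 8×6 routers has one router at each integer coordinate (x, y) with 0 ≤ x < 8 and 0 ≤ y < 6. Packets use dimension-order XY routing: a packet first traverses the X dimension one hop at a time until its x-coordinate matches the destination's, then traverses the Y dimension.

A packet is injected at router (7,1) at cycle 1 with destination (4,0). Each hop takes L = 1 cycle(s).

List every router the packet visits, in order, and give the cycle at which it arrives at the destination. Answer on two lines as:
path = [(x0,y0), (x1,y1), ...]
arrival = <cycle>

src (7,1)  cyc=1
W→(6,1)  cyc=2
W→(5,1)  cyc=3
W→(4,1)  cyc=4
S→(4,0)  cyc=5

path = [(7,1), (6,1), (5,1), (4,1), (4,0)]
arrival = 5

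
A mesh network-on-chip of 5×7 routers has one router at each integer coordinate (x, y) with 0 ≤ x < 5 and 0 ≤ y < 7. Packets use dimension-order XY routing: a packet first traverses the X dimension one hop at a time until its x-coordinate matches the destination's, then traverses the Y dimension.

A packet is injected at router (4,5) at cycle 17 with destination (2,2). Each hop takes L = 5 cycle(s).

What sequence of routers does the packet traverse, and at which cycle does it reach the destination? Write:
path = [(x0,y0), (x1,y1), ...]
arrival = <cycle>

path = [(4,5), (3,5), (2,5), (2,4), (2,3), (2,2)]
arrival = 42

src (4,5)  cyc=17
W→(3,5)  cyc=22
W→(2,5)  cyc=27
S→(2,4)  cyc=32
S→(2,3)  cyc=37
S→(2,2)  cyc=42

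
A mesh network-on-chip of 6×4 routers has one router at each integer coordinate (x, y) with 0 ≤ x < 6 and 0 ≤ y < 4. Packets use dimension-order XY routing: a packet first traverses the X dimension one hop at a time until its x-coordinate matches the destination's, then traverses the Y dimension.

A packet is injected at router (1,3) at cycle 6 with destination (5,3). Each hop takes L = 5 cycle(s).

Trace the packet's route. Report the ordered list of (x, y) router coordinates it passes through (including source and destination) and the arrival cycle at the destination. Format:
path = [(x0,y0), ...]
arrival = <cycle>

#0 — 1,3 | c6
#1 — 2,3 | c11 | E
#2 — 3,3 | c16 | E
#3 — 4,3 | c21 | E
#4 — 5,3 | c26 | E

path = [(1,3), (2,3), (3,3), (4,3), (5,3)]
arrival = 26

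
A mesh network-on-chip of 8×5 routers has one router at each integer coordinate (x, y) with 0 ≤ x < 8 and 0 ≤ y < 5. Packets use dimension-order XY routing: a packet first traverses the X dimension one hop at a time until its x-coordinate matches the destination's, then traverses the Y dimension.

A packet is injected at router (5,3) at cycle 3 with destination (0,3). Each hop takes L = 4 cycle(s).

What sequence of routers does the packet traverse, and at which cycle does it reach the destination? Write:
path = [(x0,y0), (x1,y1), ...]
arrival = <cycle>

path = [(5,3), (4,3), (3,3), (2,3), (1,3), (0,3)]
arrival = 23

[0] x=5 y=3 t=3
[1] x=4 y=3 t=7 →W
[2] x=3 y=3 t=11 →W
[3] x=2 y=3 t=15 →W
[4] x=1 y=3 t=19 →W
[5] x=0 y=3 t=23 →W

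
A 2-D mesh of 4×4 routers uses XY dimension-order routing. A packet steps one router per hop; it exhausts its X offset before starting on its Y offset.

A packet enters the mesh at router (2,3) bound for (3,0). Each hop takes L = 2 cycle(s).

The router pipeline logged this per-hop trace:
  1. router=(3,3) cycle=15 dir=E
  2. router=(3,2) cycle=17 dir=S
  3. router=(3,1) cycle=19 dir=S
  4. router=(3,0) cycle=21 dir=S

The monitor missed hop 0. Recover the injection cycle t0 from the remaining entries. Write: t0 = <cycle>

t0 = 13

Hop 1 reached at cycle 15; hop k is at t0 + k·L.
So t0 = 15 − 1·2 = 13.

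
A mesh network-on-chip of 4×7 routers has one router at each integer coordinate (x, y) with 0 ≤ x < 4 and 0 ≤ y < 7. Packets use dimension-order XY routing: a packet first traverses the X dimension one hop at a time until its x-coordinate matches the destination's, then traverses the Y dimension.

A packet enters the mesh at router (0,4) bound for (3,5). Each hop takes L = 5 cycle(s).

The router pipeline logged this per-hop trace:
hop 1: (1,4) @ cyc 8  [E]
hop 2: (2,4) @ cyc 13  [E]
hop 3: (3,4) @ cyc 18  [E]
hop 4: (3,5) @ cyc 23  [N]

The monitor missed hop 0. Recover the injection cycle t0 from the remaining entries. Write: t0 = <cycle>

Hop 1 reached at cycle 8; hop k is at t0 + k·L.
Therefore t0 = 8 − L = 3.

t0 = 3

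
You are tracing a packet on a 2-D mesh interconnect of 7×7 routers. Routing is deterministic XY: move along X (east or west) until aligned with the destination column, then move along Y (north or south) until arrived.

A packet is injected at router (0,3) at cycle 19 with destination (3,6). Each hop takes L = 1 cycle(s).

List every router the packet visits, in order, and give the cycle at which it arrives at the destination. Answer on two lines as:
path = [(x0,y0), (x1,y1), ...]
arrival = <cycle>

path = [(0,3), (1,3), (2,3), (3,3), (3,4), (3,5), (3,6)]
arrival = 25

#0 — 0,3 | c19
#1 — 1,3 | c20 | E
#2 — 2,3 | c21 | E
#3 — 3,3 | c22 | E
#4 — 3,4 | c23 | N
#5 — 3,5 | c24 | N
#6 — 3,6 | c25 | N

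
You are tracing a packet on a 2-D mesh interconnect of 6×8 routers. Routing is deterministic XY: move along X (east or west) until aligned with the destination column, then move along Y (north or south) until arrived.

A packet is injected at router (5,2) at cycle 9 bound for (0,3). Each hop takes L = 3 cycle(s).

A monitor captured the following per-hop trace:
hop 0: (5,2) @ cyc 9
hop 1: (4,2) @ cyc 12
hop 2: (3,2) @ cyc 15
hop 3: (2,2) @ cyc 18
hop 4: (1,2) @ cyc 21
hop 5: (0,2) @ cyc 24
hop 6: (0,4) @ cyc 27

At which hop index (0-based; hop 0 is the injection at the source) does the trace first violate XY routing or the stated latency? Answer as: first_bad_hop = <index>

first_bad_hop = 6

check 1→ d=(-1,0) cyc+3: ok
check 2→ d=(-1,0) cyc+3: ok
check 3→ d=(-1,0) cyc+3: ok
check 4→ d=(-1,0) cyc+3: ok
check 5→ d=(-1,0) cyc+3: ok
check 6→ d=(0,2) cyc+3: BAD: non-unit step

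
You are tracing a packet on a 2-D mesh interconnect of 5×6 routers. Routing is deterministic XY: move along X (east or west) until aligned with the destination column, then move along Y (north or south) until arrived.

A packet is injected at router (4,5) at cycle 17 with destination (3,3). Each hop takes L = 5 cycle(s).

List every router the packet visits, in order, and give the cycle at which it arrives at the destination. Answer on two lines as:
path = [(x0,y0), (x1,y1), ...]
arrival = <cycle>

path = [(4,5), (3,5), (3,4), (3,3)]
arrival = 32

  0. router=(4,5) cycle=17 (inject)
  1. router=(3,5) cycle=22 dir=W
  2. router=(3,4) cycle=27 dir=S
  3. router=(3,3) cycle=32 dir=S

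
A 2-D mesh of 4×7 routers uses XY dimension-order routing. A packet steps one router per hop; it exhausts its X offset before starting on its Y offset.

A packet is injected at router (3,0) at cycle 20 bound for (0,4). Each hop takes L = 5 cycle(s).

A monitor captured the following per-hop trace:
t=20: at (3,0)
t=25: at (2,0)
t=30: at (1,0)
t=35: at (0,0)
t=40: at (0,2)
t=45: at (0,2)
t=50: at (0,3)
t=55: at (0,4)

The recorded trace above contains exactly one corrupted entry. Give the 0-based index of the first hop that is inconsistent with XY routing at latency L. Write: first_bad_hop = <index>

first_bad_hop = 4

check 1→ d=(-1,0) cyc+5: ok
check 2→ d=(-1,0) cyc+5: ok
check 3→ d=(-1,0) cyc+5: ok
check 4→ d=(0,2) cyc+5: BAD: non-unit step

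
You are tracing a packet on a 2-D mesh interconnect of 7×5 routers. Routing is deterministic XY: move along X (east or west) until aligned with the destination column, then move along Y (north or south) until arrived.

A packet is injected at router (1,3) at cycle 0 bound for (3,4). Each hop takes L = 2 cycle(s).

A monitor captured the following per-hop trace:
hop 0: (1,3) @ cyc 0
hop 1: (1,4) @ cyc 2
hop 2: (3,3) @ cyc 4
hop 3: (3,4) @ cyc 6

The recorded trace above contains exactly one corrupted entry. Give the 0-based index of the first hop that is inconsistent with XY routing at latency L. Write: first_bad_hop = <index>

check 1→ d=(0,1) cyc+2: BAD: Y-move but x=1≠3

first_bad_hop = 1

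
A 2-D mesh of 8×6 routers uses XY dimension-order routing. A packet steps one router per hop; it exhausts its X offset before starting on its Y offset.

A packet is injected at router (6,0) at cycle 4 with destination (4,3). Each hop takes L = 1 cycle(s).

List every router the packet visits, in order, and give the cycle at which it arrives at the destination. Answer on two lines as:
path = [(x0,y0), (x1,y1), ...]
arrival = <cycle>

path = [(6,0), (5,0), (4,0), (4,1), (4,2), (4,3)]
arrival = 9

[0] x=6 y=0 t=4
[1] x=5 y=0 t=5 →W
[2] x=4 y=0 t=6 →W
[3] x=4 y=1 t=7 →N
[4] x=4 y=2 t=8 →N
[5] x=4 y=3 t=9 →N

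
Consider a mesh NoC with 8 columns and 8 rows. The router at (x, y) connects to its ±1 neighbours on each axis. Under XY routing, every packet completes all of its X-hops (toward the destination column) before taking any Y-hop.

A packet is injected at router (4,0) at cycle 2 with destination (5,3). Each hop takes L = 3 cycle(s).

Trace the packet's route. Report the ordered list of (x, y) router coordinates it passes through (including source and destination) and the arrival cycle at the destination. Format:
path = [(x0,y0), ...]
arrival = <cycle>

path = [(4,0), (5,0), (5,1), (5,2), (5,3)]
arrival = 14

src (4,0)  cyc=2
E→(5,0)  cyc=5
N→(5,1)  cyc=8
N→(5,2)  cyc=11
N→(5,3)  cyc=14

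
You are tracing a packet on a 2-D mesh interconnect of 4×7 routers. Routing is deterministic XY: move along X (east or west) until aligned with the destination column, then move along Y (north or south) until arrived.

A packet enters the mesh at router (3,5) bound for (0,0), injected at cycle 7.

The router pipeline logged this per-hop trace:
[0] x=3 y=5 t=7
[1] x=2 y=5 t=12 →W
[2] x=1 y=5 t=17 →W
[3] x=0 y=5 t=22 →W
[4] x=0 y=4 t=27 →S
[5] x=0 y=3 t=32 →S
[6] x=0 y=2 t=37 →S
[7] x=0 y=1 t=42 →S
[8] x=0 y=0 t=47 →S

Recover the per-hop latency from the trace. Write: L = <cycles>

L = 5

From hop 0 (7) to hop 1 (12): +5 cycles.
Per-hop latency L = Δcyc = 5.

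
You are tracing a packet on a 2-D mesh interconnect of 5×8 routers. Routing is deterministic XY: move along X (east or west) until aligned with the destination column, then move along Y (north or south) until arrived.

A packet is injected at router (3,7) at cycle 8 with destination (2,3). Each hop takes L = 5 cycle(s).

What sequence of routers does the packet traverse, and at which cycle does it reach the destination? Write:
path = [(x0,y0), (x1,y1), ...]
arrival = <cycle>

[0] x=3 y=7 t=8
[1] x=2 y=7 t=13 →W
[2] x=2 y=6 t=18 →S
[3] x=2 y=5 t=23 →S
[4] x=2 y=4 t=28 →S
[5] x=2 y=3 t=33 →S

path = [(3,7), (2,7), (2,6), (2,5), (2,4), (2,3)]
arrival = 33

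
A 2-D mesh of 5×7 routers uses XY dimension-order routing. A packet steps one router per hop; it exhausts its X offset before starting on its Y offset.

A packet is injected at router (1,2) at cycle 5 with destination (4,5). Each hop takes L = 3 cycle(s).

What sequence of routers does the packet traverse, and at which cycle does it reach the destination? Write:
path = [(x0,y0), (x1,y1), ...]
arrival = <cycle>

src (1,2)  cyc=5
E→(2,2)  cyc=8
E→(3,2)  cyc=11
E→(4,2)  cyc=14
N→(4,3)  cyc=17
N→(4,4)  cyc=20
N→(4,5)  cyc=23

path = [(1,2), (2,2), (3,2), (4,2), (4,3), (4,4), (4,5)]
arrival = 23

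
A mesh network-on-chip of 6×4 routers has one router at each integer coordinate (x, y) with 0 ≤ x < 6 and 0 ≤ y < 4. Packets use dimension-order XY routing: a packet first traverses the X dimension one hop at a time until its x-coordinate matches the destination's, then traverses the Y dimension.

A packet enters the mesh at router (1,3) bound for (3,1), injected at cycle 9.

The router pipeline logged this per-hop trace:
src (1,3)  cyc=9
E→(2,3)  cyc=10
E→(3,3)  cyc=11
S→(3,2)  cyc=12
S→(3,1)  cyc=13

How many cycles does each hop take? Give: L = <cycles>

L = 1

Between hops 0 and 1 the cycle counter advances 10 − 9 = 1.
Per-hop latency L = Δcyc = 1.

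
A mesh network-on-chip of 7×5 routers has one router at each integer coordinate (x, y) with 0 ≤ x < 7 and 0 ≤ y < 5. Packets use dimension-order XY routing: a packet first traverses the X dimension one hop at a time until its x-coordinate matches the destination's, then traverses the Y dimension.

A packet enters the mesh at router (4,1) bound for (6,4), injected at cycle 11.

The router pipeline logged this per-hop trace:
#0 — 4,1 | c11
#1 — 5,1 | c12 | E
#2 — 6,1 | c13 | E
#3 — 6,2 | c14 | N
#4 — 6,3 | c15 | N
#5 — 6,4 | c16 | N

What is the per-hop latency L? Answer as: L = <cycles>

Between hops 0 and 1 the cycle counter advances 12 − 11 = 1.
Each hop adds L, hence L = 1.

L = 1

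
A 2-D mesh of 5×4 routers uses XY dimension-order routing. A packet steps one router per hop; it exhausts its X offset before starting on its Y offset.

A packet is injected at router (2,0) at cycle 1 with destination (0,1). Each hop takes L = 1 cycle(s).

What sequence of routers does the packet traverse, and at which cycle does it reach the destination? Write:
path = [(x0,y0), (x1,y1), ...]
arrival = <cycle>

src (2,0)  cyc=1
W→(1,0)  cyc=2
W→(0,0)  cyc=3
N→(0,1)  cyc=4

path = [(2,0), (1,0), (0,0), (0,1)]
arrival = 4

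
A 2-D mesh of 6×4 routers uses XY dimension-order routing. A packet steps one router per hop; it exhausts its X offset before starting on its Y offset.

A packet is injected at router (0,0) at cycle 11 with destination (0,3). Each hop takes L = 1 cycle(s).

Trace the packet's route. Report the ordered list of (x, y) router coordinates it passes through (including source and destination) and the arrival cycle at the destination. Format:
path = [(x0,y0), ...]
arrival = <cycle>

hop 0: (0,0) @ cyc 11
hop 1: (0,1) @ cyc 12  [N]
hop 2: (0,2) @ cyc 13  [N]
hop 3: (0,3) @ cyc 14  [N]

path = [(0,0), (0,1), (0,2), (0,3)]
arrival = 14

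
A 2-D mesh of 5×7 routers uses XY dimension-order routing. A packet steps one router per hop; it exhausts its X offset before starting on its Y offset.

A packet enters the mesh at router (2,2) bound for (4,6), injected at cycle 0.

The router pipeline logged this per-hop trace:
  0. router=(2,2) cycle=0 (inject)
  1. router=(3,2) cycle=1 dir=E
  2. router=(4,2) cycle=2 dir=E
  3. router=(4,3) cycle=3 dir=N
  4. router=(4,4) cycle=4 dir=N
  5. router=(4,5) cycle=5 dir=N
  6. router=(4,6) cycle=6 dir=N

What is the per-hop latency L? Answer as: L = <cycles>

L = 1

Δcyc across hop 0→1: 1 − 0 = 1.
That increment is L by definition: L = 1.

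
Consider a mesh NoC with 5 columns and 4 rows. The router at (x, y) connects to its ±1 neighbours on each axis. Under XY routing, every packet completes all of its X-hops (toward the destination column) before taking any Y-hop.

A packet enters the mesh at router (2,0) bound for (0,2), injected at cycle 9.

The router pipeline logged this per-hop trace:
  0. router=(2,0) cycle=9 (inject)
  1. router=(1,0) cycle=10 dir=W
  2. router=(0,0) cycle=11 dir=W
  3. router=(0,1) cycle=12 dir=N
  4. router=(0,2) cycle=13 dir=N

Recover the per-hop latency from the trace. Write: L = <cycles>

From hop 0 (9) to hop 1 (10): +1 cycles.
That increment is L by definition: L = 1.

L = 1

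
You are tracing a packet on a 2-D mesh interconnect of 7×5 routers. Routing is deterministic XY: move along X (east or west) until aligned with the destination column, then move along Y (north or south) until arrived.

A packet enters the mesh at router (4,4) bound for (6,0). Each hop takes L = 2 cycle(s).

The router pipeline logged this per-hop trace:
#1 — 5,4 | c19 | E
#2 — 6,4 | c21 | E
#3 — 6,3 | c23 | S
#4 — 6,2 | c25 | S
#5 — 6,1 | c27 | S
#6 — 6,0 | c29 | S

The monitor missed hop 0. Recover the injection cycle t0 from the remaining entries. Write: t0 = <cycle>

At hop 1 the cycle is 19; in general cyc_k = t0 + kL.
Therefore t0 = 19 − L = 17.

t0 = 17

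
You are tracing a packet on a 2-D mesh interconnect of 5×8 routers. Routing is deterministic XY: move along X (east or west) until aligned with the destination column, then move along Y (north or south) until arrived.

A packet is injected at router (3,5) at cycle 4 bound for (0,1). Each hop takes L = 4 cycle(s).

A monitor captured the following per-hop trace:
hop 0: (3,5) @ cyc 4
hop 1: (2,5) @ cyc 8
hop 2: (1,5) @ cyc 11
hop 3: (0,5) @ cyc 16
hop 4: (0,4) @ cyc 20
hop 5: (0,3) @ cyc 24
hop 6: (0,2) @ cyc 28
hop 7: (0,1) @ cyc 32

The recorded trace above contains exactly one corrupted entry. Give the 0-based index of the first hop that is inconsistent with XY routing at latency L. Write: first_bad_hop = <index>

first_bad_hop = 2

  1: Δx=-1 Δy=+0 Δt=4 [ok]
  2: Δx=-1 Δy=+0 Δt=3 [BAD: Δcyc=3≠L]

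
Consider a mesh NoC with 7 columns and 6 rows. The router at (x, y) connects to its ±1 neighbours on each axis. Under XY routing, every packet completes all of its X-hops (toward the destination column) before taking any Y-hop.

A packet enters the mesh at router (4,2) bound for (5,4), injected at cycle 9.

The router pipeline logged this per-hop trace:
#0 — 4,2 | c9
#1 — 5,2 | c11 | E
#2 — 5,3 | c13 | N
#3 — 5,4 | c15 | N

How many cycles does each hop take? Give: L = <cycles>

L = 2

cyc[1] − cyc[0] = 11 − 9 = 2.
That increment is L by definition: L = 2.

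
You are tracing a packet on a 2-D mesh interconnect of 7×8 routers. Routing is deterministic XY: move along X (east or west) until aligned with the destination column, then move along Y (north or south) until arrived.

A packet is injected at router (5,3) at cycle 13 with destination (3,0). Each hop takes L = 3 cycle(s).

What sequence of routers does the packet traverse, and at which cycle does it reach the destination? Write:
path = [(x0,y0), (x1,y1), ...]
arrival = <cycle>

path = [(5,3), (4,3), (3,3), (3,2), (3,1), (3,0)]
arrival = 28

hop 0: (5,3) @ cyc 13
hop 1: (4,3) @ cyc 16  [W]
hop 2: (3,3) @ cyc 19  [W]
hop 3: (3,2) @ cyc 22  [S]
hop 4: (3,1) @ cyc 25  [S]
hop 5: (3,0) @ cyc 28  [S]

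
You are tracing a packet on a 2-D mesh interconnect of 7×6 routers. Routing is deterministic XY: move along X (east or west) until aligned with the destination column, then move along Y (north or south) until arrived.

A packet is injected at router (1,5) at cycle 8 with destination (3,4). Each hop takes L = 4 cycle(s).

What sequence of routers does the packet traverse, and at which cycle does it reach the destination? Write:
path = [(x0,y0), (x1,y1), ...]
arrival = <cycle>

path = [(1,5), (2,5), (3,5), (3,4)]
arrival = 20

t=8: at (1,5)
t=12: at (2,5) after E
t=16: at (3,5) after E
t=20: at (3,4) after S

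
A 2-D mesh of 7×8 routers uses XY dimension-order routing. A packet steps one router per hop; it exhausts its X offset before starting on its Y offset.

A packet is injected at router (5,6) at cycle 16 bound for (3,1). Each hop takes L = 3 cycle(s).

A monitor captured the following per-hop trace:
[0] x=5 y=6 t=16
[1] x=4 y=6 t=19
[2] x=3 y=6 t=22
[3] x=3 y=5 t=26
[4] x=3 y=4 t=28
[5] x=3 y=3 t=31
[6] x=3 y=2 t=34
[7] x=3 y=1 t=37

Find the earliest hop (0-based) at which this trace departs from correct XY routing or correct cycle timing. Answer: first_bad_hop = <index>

[1] (-1,+0) / 3c ⇒ ok
[2] (-1,+0) / 3c ⇒ ok
[3] (+0,-1) / 4c ⇒ BAD: Δcyc=4≠L

first_bad_hop = 3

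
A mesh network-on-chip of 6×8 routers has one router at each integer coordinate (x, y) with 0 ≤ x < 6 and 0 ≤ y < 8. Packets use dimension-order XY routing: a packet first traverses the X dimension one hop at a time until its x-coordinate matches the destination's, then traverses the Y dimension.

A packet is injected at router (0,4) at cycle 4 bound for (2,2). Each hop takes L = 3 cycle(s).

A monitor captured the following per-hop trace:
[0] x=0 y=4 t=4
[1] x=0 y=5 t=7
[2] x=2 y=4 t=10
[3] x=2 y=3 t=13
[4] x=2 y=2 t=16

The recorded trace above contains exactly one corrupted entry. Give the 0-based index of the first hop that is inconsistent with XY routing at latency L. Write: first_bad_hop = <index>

[1] (+0,+1) / 3c ⇒ BAD: Y-move but x=0≠2

first_bad_hop = 1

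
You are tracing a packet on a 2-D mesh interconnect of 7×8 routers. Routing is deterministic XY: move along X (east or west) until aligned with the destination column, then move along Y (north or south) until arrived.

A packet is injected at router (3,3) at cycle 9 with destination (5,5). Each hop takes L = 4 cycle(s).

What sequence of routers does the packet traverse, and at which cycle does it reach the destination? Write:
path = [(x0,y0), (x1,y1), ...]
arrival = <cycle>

src (3,3)  cyc=9
E→(4,3)  cyc=13
E→(5,3)  cyc=17
N→(5,4)  cyc=21
N→(5,5)  cyc=25

path = [(3,3), (4,3), (5,3), (5,4), (5,5)]
arrival = 25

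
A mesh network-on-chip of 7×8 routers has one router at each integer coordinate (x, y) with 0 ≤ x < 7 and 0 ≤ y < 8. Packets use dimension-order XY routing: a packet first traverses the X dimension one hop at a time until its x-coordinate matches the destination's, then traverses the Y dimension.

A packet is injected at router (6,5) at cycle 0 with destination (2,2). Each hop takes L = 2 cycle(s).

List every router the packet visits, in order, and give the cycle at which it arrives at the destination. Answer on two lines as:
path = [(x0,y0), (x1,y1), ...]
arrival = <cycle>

path = [(6,5), (5,5), (4,5), (3,5), (2,5), (2,4), (2,3), (2,2)]
arrival = 14

t=0: at (6,5)
t=2: at (5,5) after W
t=4: at (4,5) after W
t=6: at (3,5) after W
t=8: at (2,5) after W
t=10: at (2,4) after S
t=12: at (2,3) after S
t=14: at (2,2) after S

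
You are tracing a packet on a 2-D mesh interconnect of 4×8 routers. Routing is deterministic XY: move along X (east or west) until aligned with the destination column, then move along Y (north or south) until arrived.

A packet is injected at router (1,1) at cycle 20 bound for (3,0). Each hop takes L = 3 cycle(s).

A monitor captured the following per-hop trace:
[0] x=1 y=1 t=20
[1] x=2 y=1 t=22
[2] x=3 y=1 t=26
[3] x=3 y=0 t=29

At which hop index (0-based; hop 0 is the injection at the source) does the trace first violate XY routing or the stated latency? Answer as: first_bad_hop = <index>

hop 1: step (+1,+0), +2 cyc — BAD: Δcyc=2≠L

first_bad_hop = 1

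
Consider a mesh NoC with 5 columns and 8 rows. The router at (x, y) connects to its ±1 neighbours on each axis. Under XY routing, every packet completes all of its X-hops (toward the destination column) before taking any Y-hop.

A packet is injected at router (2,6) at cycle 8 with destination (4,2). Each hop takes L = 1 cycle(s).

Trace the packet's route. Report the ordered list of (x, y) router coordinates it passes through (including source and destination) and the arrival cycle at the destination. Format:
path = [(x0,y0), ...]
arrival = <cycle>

  0. router=(2,6) cycle=8 (inject)
  1. router=(3,6) cycle=9 dir=E
  2. router=(4,6) cycle=10 dir=E
  3. router=(4,5) cycle=11 dir=S
  4. router=(4,4) cycle=12 dir=S
  5. router=(4,3) cycle=13 dir=S
  6. router=(4,2) cycle=14 dir=S

path = [(2,6), (3,6), (4,6), (4,5), (4,4), (4,3), (4,2)]
arrival = 14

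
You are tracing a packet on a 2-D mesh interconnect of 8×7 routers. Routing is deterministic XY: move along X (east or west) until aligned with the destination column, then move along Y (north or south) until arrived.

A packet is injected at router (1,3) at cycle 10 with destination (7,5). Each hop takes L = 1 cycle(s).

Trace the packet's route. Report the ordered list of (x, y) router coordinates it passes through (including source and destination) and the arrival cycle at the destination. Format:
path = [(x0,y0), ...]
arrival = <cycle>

[0] x=1 y=3 t=10
[1] x=2 y=3 t=11 →E
[2] x=3 y=3 t=12 →E
[3] x=4 y=3 t=13 →E
[4] x=5 y=3 t=14 →E
[5] x=6 y=3 t=15 →E
[6] x=7 y=3 t=16 →E
[7] x=7 y=4 t=17 →N
[8] x=7 y=5 t=18 →N

path = [(1,3), (2,3), (3,3), (4,3), (5,3), (6,3), (7,3), (7,4), (7,5)]
arrival = 18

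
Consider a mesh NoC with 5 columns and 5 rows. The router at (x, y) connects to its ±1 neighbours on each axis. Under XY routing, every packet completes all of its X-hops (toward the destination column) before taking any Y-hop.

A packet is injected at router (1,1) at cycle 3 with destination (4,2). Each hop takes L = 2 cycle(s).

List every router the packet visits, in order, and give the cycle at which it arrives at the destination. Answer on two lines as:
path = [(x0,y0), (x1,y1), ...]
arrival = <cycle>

hop 0: (1,1) @ cyc 3
hop 1: (2,1) @ cyc 5  [E]
hop 2: (3,1) @ cyc 7  [E]
hop 3: (4,1) @ cyc 9  [E]
hop 4: (4,2) @ cyc 11  [N]

path = [(1,1), (2,1), (3,1), (4,1), (4,2)]
arrival = 11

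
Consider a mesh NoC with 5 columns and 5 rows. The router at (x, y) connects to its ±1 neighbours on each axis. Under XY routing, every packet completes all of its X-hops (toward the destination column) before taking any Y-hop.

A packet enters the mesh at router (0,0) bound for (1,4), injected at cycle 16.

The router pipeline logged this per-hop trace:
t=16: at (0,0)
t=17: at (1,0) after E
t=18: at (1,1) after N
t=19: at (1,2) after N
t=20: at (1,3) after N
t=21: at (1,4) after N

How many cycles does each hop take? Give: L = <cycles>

L = 1

From hop 0 (16) to hop 1 (17): +1 cycles.
Each hop adds L, hence L = 1.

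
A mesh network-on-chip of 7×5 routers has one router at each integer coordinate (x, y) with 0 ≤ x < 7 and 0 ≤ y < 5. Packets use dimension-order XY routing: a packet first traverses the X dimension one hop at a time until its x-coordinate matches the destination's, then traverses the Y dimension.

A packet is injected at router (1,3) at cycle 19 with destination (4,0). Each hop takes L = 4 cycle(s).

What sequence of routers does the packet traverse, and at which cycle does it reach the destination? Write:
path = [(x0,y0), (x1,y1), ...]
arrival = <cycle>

  0. router=(1,3) cycle=19 (inject)
  1. router=(2,3) cycle=23 dir=E
  2. router=(3,3) cycle=27 dir=E
  3. router=(4,3) cycle=31 dir=E
  4. router=(4,2) cycle=35 dir=S
  5. router=(4,1) cycle=39 dir=S
  6. router=(4,0) cycle=43 dir=S

path = [(1,3), (2,3), (3,3), (4,3), (4,2), (4,1), (4,0)]
arrival = 43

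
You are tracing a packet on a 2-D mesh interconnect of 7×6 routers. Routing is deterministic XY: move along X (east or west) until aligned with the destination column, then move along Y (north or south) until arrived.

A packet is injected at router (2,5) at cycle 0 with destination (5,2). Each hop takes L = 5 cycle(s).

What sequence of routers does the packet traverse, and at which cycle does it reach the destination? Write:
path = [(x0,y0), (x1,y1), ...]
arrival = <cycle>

[0] x=2 y=5 t=0
[1] x=3 y=5 t=5 →E
[2] x=4 y=5 t=10 →E
[3] x=5 y=5 t=15 →E
[4] x=5 y=4 t=20 →S
[5] x=5 y=3 t=25 →S
[6] x=5 y=2 t=30 →S

path = [(2,5), (3,5), (4,5), (5,5), (5,4), (5,3), (5,2)]
arrival = 30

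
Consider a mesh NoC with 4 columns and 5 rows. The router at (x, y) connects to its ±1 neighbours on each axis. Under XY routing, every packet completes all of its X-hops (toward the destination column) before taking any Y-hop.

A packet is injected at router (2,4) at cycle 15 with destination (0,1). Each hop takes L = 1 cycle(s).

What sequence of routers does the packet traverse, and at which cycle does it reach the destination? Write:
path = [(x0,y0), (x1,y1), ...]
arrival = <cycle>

path = [(2,4), (1,4), (0,4), (0,3), (0,2), (0,1)]
arrival = 20

src (2,4)  cyc=15
W→(1,4)  cyc=16
W→(0,4)  cyc=17
S→(0,3)  cyc=18
S→(0,2)  cyc=19
S→(0,1)  cyc=20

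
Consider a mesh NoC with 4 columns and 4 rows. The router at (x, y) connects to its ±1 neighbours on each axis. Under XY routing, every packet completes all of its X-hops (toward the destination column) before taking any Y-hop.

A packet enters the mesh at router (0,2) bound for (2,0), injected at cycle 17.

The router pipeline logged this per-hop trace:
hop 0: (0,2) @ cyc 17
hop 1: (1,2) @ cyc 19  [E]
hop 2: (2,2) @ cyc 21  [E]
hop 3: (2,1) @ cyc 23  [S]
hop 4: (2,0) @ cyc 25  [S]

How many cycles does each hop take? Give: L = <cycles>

cyc[1] − cyc[0] = 19 − 17 = 2.
Each hop adds L, hence L = 2.

L = 2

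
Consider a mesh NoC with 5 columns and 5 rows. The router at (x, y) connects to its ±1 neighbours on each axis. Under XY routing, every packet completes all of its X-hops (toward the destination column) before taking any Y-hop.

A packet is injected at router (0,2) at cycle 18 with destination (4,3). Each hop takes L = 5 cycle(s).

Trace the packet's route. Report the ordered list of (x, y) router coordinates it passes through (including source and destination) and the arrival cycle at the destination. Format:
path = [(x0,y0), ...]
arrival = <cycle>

hop 0: (0,2) @ cyc 18
hop 1: (1,2) @ cyc 23  [E]
hop 2: (2,2) @ cyc 28  [E]
hop 3: (3,2) @ cyc 33  [E]
hop 4: (4,2) @ cyc 38  [E]
hop 5: (4,3) @ cyc 43  [N]

path = [(0,2), (1,2), (2,2), (3,2), (4,2), (4,3)]
arrival = 43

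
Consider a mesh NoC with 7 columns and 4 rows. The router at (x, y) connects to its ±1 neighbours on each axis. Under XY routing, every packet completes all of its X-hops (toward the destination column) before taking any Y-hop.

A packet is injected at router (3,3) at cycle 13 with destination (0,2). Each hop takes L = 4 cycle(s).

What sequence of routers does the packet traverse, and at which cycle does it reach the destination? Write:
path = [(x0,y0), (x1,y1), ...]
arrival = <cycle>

path = [(3,3), (2,3), (1,3), (0,3), (0,2)]
arrival = 29

#0 — 3,3 | c13
#1 — 2,3 | c17 | W
#2 — 1,3 | c21 | W
#3 — 0,3 | c25 | W
#4 — 0,2 | c29 | S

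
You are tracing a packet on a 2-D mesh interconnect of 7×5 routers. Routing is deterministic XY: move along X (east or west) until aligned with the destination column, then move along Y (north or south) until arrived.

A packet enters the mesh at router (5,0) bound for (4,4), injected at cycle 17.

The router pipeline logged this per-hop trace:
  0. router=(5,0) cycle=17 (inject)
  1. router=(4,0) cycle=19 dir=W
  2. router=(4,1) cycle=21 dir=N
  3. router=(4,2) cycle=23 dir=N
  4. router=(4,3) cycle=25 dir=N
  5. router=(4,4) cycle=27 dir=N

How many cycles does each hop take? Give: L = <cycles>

From hop 0 (17) to hop 1 (19): +2 cycles.
Per-hop latency L = Δcyc = 2.

L = 2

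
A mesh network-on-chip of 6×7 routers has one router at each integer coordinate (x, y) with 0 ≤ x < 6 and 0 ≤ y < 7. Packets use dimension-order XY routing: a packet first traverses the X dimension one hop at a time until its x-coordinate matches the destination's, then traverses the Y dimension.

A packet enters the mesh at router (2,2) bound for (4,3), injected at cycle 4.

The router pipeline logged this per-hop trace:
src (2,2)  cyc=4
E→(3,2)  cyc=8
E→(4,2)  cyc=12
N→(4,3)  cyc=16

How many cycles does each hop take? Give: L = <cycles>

L = 4

Between hops 0 and 1 the cycle counter advances 8 − 4 = 4.
That increment is L by definition: L = 4.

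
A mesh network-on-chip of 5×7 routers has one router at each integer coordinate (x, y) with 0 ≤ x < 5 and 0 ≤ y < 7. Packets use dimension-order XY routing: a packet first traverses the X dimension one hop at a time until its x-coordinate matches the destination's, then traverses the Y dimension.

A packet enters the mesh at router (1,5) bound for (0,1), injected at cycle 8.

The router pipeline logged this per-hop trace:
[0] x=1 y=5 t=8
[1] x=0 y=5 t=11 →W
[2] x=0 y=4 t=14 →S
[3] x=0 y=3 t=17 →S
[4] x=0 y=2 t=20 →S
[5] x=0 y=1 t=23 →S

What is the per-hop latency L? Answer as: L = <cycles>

Δcyc across hop 0→1: 11 − 8 = 3.
That increment is L by definition: L = 3.

L = 3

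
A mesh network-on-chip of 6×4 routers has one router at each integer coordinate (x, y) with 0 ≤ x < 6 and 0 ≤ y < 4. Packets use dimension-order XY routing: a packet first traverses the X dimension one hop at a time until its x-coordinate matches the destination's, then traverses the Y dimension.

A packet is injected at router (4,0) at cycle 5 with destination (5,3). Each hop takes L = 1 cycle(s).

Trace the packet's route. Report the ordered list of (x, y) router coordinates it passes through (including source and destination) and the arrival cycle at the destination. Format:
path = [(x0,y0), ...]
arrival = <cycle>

src (4,0)  cyc=5
E→(5,0)  cyc=6
N→(5,1)  cyc=7
N→(5,2)  cyc=8
N→(5,3)  cyc=9

path = [(4,0), (5,0), (5,1), (5,2), (5,3)]
arrival = 9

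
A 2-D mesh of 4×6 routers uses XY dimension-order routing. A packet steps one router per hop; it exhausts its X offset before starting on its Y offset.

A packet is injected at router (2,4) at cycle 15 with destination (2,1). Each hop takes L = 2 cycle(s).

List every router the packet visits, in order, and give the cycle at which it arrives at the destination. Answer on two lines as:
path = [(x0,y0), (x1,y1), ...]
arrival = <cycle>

hop 0: (2,4) @ cyc 15
hop 1: (2,3) @ cyc 17  [S]
hop 2: (2,2) @ cyc 19  [S]
hop 3: (2,1) @ cyc 21  [S]

path = [(2,4), (2,3), (2,2), (2,1)]
arrival = 21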